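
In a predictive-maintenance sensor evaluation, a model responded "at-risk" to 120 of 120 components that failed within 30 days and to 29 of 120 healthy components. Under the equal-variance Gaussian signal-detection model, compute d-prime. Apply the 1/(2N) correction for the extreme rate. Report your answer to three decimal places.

The hit rate is 120/120 = 1, so apply the 1/(2N) correction: H → 1 − 1/(2·120) = 0.99583.
z(H) = z(0.99583) = 2.6380
z(FA) = z(0.24167) = -0.7009
d' = 2.6380 − (-0.7009) = 3.3389

d-prime = 3.339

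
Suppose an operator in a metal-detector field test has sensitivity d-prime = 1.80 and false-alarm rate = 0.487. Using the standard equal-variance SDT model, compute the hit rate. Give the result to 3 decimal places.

hit rate = 0.961

z(false-alarm rate) = z(0.487) = -0.0326
z(H) = z(FA) + d' = -0.0326 + 1.80 = 1.7674
hit rate = Φ(1.7674) = 0.9614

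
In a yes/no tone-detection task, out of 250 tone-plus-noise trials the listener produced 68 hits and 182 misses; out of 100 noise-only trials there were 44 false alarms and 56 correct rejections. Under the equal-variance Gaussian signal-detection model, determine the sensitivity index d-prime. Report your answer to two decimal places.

H = 68/250 = 0.2720
FA = 44/100 = 0.4400
z(H) = z(0.2720) = -0.607
z(FA) = z(0.4400) = -0.151
d' = z(H) − z(FA) = -0.607 − (-0.151) = -0.456

d-prime = -0.46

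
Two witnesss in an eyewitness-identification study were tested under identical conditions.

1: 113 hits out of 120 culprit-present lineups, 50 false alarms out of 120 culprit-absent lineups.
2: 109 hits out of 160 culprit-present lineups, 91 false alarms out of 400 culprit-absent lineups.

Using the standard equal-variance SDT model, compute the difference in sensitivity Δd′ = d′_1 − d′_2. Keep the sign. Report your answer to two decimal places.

1: z(0.9417) = 1.569, z(0.4167) = -0.210, d' = 1.779
2: z(0.6813) = 0.471, z(0.2275) = -0.747, d' = 1.218
Δd' = d'_1 − d'_2 = 1.779 − 1.218 = 0.561
1 has the higher sensitivity.

Δd′ = 0.56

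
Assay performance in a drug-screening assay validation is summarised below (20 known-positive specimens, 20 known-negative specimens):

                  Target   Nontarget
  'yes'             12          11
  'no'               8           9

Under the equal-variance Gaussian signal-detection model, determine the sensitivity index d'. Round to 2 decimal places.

H = 12/20 = 0.6000
FA = 11/20 = 0.5500
Φ⁻¹(H) = Φ⁻¹(0.6000) = 0.2533
Φ⁻¹(FA) = Φ⁻¹(0.5500) = 0.1257
d' = z(H) − z(FA) = 0.2533 − 0.1257 = 0.1276

d' = 0.13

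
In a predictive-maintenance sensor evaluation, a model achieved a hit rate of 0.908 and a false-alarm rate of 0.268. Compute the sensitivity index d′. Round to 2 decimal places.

d′ = 1.95

z(H) = z(0.908) = 1.329
z(FA) = z(0.268) = -0.619
d' = z(H) − z(FA) = 1.329 − (-0.619) = 1.948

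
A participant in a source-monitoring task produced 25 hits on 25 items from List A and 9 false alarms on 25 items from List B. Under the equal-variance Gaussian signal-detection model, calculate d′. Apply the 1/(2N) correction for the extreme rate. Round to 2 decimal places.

d′ = 2.41

The hit rate is 25/25 = 1, so apply the 1/(2N) correction: H → 1 − 1/(2·25) = 0.98000.
z(H) = z(0.98000) = 2.054
z(FA) = z(0.36000) = -0.358
d' = 2.054 − (-0.358) = 2.412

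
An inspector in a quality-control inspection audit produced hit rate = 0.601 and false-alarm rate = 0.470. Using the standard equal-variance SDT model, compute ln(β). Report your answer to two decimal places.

ln β = -0.03

z(0.601) = 0.256, z(0.470) = -0.075
ln β = −½·[z(H)² − z(FA)²] = −0.5 × (0.066 − 0.006) = -0.030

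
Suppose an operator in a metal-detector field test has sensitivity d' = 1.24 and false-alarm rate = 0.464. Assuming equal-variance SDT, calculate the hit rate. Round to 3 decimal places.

z(false-alarm rate) = z(0.464) = -0.0904
z(H) = z(FA) + d' = -0.0904 + 1.24 = 1.1496
hit rate = Φ(1.1496) = 0.8748

hit rate = 0.875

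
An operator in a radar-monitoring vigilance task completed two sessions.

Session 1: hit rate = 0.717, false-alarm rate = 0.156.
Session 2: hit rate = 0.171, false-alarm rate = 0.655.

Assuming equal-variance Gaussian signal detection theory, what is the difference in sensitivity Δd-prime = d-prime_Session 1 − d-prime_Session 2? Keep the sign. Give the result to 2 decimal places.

Δd-prime = 2.93

Session 1: z(0.717) = 0.574, z(0.156) = -1.011, d' = 1.585
Session 2: z(0.171) = -0.950, z(0.655) = 0.399, d' = -1.349
Δd' = d'_Session 1 − d'_Session 2 = 1.585 − (-1.349) = 2.934
Session 1 has the higher sensitivity.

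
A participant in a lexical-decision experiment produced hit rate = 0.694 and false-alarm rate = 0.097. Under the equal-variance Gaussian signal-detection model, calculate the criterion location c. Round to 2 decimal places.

c = 0.40

Φ⁻¹(H) = Φ⁻¹(0.694) = 0.5072
Φ⁻¹(FA) = Φ⁻¹(0.097) = -1.2988
c = −½·[z(H) + z(FA)] = −0.5 × (0.5072 + (-1.2988)) = 0.3958
c > 0: the participant has a conservative response bias.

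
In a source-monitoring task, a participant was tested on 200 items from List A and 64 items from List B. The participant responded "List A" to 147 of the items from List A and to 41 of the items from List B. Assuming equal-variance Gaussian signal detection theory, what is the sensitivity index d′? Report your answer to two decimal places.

d′ = 0.27

H = 147/200 = 0.7350
FA = 41/64 = 0.6406
z(H) = 0.6280
z(FA) = 0.3601
d' = z(H) − z(FA) = 0.6280 − 0.3601 = 0.2679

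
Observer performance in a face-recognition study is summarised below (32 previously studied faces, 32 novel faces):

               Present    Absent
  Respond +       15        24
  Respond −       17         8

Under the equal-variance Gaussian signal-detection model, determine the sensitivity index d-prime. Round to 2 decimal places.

H = 15/32 = 0.4688
FA = 24/32 = 0.7500
Φ⁻¹(0.4688) = -0.078, Φ⁻¹(0.7500) = 0.674
d' = z(H) − z(FA) = -0.078 − 0.674 = -0.752

d-prime = -0.75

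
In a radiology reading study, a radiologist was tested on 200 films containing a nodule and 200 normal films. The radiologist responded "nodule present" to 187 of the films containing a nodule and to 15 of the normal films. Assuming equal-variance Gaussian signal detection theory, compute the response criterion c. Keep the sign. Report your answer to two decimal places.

H = 187/200 = 0.9350
FA = 15/200 = 0.0750
Φ⁻¹(H) = 1.5141
Φ⁻¹(FA) = -1.4395
c = −½·[z(H) + z(FA)] = −0.5 × (1.5141 + (-1.4395)) = -0.0373

c = -0.04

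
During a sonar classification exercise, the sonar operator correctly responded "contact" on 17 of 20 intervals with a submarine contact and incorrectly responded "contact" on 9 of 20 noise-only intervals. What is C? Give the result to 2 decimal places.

H = 17/20 = 0.8500
FA = 9/20 = 0.4500
z(0.8500) = 1.036, z(0.4500) = -0.126
c = −½·[z(H) + z(FA)] = −0.5 × (1.036 + (-0.126)) = -0.455
c < 0: the sonar operator has a liberal response bias.

C = -0.46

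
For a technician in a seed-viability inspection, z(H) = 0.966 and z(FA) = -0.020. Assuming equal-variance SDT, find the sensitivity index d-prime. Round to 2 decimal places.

d' = z(H) − z(FA) = 0.966 − (-0.020) = 0.986

d-prime = 0.99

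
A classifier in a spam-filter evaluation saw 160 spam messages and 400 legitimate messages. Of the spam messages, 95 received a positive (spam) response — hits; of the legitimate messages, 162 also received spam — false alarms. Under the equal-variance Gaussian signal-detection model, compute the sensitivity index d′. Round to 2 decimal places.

H = 95/160 = 0.5938
FA = 162/400 = 0.4050
z(0.5938) = 0.237, z(0.4050) = -0.240
d' = z(H) − z(FA) = 0.237 − (-0.240) = 0.477

d′ = 0.48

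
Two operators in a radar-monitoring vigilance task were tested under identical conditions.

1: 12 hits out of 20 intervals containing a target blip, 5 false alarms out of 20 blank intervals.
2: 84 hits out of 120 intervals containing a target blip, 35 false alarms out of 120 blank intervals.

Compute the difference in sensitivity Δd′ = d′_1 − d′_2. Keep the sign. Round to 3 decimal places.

Δd′ = -0.145

1: z(0.6000) = 0.2533, z(0.2500) = -0.6745, d' = 0.9278
2: z(0.7000) = 0.5244, z(0.2917) = -0.5484, d' = 1.0728
Δd' = d'_1 − d'_2 = 0.9278 − 1.0728 = -0.1450
2 has the higher sensitivity.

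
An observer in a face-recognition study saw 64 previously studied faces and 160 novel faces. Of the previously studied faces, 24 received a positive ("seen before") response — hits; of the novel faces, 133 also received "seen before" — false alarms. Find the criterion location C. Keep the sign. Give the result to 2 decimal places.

H = 24/64 = 0.3750
FA = 133/160 = 0.8313
z(H) = -0.319
z(FA) = 0.959
c = −½·[z(H) + z(FA)] = −0.5 × (-0.319 + 0.959) = -0.320

C = -0.32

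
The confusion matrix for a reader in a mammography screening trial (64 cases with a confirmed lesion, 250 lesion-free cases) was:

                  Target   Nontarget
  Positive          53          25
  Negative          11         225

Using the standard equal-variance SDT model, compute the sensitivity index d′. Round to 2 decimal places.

d′ = 2.23

H = 53/64 = 0.8281
FA = 25/250 = 0.1000
Φ⁻¹(H) = Φ⁻¹(0.8281) = 0.947
Φ⁻¹(FA) = Φ⁻¹(0.1000) = -1.282
d' = z(H) − z(FA) = 0.947 − (-1.282) = 2.229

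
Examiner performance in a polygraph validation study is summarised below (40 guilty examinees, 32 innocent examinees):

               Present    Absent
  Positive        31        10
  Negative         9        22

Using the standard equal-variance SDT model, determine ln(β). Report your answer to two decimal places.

H = 31/40 = 0.7750
FA = 10/32 = 0.3125
Φ⁻¹(H) = 0.755
Φ⁻¹(FA) = -0.489
ln β = −½·[z(H)² − z(FA)²] = −0.5 × (0.570 − 0.239) = -0.1655

ln β = -0.17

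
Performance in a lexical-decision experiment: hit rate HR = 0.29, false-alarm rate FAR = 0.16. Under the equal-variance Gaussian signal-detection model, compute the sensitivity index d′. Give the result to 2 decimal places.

z(H) = z(0.29) = -0.5534
z(FA) = z(0.16) = -0.9945
d' = z(H) − z(FA) = -0.5534 − (-0.9945) = 0.4411

d′ = 0.44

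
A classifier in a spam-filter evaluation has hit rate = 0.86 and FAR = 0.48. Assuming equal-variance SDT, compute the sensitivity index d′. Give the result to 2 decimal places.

d′ = 1.13

z(H) = 1.080
z(FA) = -0.050
d' = z(H) − z(FA) = 1.080 − (-0.050) = 1.130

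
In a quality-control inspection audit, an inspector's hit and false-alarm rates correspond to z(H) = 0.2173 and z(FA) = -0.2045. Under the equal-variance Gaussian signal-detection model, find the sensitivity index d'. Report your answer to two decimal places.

d' = z(H) − z(FA) = 0.2173 − (-0.2045) = 0.4218

d' = 0.42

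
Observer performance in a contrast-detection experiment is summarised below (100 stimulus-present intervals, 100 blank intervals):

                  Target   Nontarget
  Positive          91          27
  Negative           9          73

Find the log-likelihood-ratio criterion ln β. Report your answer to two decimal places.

H = 91/100 = 0.9100
FA = 27/100 = 0.2700
z(H) = z(0.9100) = 1.341
z(FA) = z(0.2700) = -0.613
ln β = −½·[z(H)² − z(FA)²] = −0.5 × (1.798 − 0.376) = -0.711

ln β = -0.71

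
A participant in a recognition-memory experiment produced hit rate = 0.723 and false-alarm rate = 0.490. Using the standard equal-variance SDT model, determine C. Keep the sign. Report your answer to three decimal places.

C = -0.283

Φ⁻¹(H) = Φ⁻¹(0.723) = 0.5918
Φ⁻¹(FA) = Φ⁻¹(0.490) = -0.0251
c = −½·[z(H) + z(FA)] = −0.5 × (0.5918 + (-0.0251)) = -0.28335
c < 0: the participant has a liberal response bias.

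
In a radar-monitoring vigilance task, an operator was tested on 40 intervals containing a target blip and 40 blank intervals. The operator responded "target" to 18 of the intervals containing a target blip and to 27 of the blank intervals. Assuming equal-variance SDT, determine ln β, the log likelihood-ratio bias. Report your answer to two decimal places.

ln β = 0.10

H = 18/40 = 0.4500
FA = 27/40 = 0.6750
z(0.4500) = -0.126, z(0.6750) = 0.454
ln β = −½·[z(H)² − z(FA)²] = −0.5 × (0.016 − 0.206) = 0.095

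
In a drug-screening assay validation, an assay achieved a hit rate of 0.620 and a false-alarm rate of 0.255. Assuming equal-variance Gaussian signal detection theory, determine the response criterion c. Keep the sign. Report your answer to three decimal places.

c = 0.177

Φ⁻¹(0.620) = 0.3055, Φ⁻¹(0.255) = -0.6588
c = −½·[z(H) + z(FA)] = −0.5 × (0.3055 + (-0.6588)) = 0.17665
c > 0: the assay has a conservative response bias.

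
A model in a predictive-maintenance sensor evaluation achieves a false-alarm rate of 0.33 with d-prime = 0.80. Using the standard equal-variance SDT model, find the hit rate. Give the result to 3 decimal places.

hit rate = 0.641

z(false-alarm rate) = z(0.33) = -0.4399
z(H) = z(FA) + d' = -0.4399 + 0.80 = 0.3601
hit rate = Φ(0.3601) = 0.6406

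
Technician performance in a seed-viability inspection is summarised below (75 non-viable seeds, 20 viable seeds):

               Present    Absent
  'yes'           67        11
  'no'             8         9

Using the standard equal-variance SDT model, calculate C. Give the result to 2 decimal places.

H = 67/75 = 0.8933
FA = 11/20 = 0.5500
Φ⁻¹(H) = 1.2443
Φ⁻¹(FA) = 0.1257
c = −½·[z(H) + z(FA)] = −0.5 × (1.2443 + 0.1257) = -0.6850
c < 0: the technician has a liberal response bias.

C = -0.69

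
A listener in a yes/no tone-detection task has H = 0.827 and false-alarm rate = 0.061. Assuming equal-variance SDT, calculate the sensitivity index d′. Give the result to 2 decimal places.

z(H) = 0.9424
z(FA) = -1.5464
d' = z(H) − z(FA) = 0.9424 − (-1.5464) = 2.4888

d′ = 2.49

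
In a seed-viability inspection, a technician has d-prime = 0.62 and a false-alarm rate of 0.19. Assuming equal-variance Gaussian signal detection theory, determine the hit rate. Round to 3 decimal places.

z(false-alarm rate) = z(0.19) = -0.8779
z(H) = z(FA) + d' = -0.8779 + 0.62 = -0.2579
hit rate = Φ(-0.2579) = 0.3982

hit rate = 0.398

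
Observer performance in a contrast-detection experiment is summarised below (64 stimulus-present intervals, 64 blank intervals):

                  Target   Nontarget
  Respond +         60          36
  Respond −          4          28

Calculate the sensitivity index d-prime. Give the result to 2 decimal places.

d-prime = 1.38

H = 60/64 = 0.9375
FA = 36/64 = 0.5625
Φ⁻¹(H) = Φ⁻¹(0.9375) = 1.5341
Φ⁻¹(FA) = Φ⁻¹(0.5625) = 0.1573
d' = z(H) − z(FA) = 1.5341 − 0.1573 = 1.3768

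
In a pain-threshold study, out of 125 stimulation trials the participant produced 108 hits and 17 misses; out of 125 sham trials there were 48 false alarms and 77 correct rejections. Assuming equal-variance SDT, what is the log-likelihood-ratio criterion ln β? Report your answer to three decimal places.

ln β = -0.560

H = 108/125 = 0.8640
FA = 48/125 = 0.3840
z(0.8640) = 1.0985, z(0.3840) = -0.2950
ln β = −½·[z(H)² − z(FA)²] = −0.5 × (1.2067 − 0.0870) = -0.55985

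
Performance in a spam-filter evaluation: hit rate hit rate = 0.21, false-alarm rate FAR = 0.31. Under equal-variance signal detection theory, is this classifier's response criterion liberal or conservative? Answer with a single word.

conservative

z(H) = -0.806, z(FA) = -0.496
c = −½·(z(H) + z(FA)) = 0.651
c > 0 → conservative criterion (biased toward responding “no”).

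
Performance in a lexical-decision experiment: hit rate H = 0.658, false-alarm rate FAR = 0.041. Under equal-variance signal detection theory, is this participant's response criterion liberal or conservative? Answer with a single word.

conservative

z(H) = 0.407, z(FA) = -1.739
c = −½·(z(H) + z(FA)) = 0.666
c > 0 → conservative criterion (biased toward responding “no”).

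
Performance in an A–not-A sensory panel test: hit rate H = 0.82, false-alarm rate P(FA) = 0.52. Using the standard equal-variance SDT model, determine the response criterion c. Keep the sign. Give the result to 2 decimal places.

z(H) = z(0.82) = 0.9154
z(FA) = z(0.52) = 0.0502
c = −½·[z(H) + z(FA)] = −0.5 × (0.9154 + 0.0502) = -0.4828

c = -0.48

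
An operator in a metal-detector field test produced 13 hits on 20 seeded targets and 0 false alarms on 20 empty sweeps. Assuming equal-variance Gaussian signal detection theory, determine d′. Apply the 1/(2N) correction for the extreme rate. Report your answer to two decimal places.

The false-alarm rate is 0/20 = 0, so apply the 1/(2N) correction: FA → 1/(2·20) = 0.02500.
z(H) = z(0.65000) = 0.385
z(FA) = z(0.02500) = -1.960
d' = 0.385 − (-1.960) = 2.345

d′ = 2.35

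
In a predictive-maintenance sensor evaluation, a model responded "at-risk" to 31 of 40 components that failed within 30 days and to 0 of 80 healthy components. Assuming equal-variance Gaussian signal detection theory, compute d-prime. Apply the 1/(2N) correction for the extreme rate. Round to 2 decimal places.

The false-alarm rate is 0/80 = 0, so apply the 1/(2N) correction: FA → 1/(2·80) = 0.00625.
z(H) = z(0.77500) = 0.755
z(FA) = z(0.00625) = -2.498
d' = 0.755 − (-2.498) = 3.253

d-prime = 3.25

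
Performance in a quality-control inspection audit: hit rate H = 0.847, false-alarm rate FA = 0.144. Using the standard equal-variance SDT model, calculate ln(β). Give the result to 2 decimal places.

z(0.847) = 1.024, z(0.144) = -1.063
ln β = −½·[z(H)² − z(FA)²] = −0.5 × (1.049 − 1.130) = 0.0405

ln β = 0.04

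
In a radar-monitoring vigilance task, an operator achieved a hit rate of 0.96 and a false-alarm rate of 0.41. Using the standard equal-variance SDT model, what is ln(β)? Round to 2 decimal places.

ln β = -1.51

Φ⁻¹(H) = 1.751
Φ⁻¹(FA) = -0.228
ln β = −½·[z(H)² − z(FA)²] = −0.5 × (3.066 − 0.052) = -1.507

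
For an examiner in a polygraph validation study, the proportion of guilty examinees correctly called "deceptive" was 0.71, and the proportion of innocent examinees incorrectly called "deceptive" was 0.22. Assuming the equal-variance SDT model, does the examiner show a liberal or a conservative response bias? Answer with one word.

conservative

z(H) = 0.553, z(FA) = -0.772
c = −½·(z(H) + z(FA)) = 0.1095
c > 0 → conservative criterion (biased toward responding “no”).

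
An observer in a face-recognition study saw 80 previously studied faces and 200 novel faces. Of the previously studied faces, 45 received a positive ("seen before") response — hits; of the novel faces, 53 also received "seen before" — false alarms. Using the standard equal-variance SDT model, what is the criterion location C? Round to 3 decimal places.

C = 0.235

H = 45/80 = 0.5625
FA = 53/200 = 0.2650
z(H) = z(0.5625) = 0.1573
z(FA) = z(0.2650) = -0.6280
c = −½·[z(H) + z(FA)] = −0.5 × (0.1573 + (-0.6280)) = 0.23535
c > 0: the observer has a conservative response bias.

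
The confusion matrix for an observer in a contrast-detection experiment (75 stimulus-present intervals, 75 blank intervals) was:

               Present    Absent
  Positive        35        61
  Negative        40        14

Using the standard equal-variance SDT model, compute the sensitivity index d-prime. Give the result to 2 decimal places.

d-prime = -0.97

H = 35/75 = 0.4667
FA = 61/75 = 0.8133
Φ⁻¹(H) = Φ⁻¹(0.4667) = -0.0836
Φ⁻¹(FA) = Φ⁻¹(0.8133) = 0.8901
d' = z(H) − z(FA) = -0.0836 − 0.8901 = -0.9737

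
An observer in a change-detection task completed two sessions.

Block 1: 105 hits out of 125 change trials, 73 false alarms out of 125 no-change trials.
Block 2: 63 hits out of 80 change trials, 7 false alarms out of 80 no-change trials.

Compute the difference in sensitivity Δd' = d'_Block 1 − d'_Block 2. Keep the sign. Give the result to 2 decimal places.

Block 1: z(0.8400) = 0.994, z(0.5840) = 0.212, d' = 0.782
Block 2: z(0.7875) = 0.798, z(0.0875) = -1.356, d' = 2.154
Δd' = d'_Block 1 − d'_Block 2 = 0.782 − 2.154 = -1.372
Block 2 has the higher sensitivity.

Δd' = -1.37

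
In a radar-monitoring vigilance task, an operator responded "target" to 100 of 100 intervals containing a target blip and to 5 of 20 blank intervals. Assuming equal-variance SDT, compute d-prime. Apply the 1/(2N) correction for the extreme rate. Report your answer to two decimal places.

d-prime = 3.25

The hit rate is 100/100 = 1, so apply the 1/(2N) correction: H → 1 − 1/(2·100) = 0.99500.
z(H) = z(0.99500) = 2.576
z(FA) = z(0.25000) = -0.674
d' = 2.576 − (-0.674) = 3.250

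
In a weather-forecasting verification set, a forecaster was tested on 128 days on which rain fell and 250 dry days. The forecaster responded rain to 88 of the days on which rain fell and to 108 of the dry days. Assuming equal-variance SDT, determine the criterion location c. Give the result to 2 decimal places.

c = -0.16

H = 88/128 = 0.6875
FA = 108/250 = 0.4320
Φ⁻¹(H) = 0.489
Φ⁻¹(FA) = -0.171
c = −½·[z(H) + z(FA)] = −0.5 × (0.489 + (-0.171)) = -0.159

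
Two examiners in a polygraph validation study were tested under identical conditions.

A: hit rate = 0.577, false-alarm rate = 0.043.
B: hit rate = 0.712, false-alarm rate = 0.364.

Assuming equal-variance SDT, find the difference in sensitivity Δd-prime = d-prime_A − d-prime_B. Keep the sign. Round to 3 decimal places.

Δd-prime = 1.004

A: z(0.577) = 0.1942, z(0.043) = -1.7169, d' = 1.9111
B: z(0.712) = 0.5592, z(0.364) = -0.3478, d' = 0.9070
Δd' = d'_A − d'_B = 1.9111 − 0.9070 = 1.0041
A has the higher sensitivity.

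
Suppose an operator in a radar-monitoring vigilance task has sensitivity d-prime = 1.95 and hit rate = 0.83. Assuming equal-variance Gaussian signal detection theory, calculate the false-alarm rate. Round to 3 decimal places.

false-alarm rate = 0.160

z(hit rate) = z(0.83) = 0.9542
z(FA) = z(H) − d' = 0.9542 − 1.95 = -0.9958
false-alarm rate = Φ(-0.9958) = 0.1597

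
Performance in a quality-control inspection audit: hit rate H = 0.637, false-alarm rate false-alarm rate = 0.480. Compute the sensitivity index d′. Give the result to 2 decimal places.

d′ = 0.40

Φ⁻¹(H) = 0.3505
Φ⁻¹(FA) = -0.0502
d' = z(H) − z(FA) = 0.3505 − (-0.0502) = 0.4007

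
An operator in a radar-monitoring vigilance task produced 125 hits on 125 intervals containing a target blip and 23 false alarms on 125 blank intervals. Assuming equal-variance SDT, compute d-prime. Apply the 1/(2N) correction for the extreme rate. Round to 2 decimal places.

The hit rate is 125/125 = 1, so apply the 1/(2N) correction: H → 1 − 1/(2·125) = 0.99600.
z(H) = z(0.99600) = 2.652
z(FA) = z(0.18400) = -0.900
d' = 2.652 − (-0.900) = 3.552

d-prime = 3.55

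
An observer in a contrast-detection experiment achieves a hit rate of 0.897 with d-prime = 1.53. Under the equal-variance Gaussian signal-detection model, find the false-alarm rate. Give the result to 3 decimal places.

z(hit rate) = z(0.897) = 1.2646
z(FA) = z(H) − d' = 1.2646 − 1.53 = -0.2654
false-alarm rate = Φ(-0.2654) = 0.3954

false-alarm rate = 0.395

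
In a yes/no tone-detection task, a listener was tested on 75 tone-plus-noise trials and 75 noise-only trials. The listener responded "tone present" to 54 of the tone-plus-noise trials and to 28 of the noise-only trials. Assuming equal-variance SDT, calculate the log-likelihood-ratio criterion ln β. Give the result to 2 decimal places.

H = 54/75 = 0.7200
FA = 28/75 = 0.3733
Φ⁻¹(H) = 0.583
Φ⁻¹(FA) = -0.323
ln β = −½·[z(H)² − z(FA)²] = −0.5 × (0.340 − 0.104) = -0.118

ln β = -0.12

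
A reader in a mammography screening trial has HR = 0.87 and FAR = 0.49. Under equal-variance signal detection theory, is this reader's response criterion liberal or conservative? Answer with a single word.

liberal

z(H) = 1.126, z(FA) = -0.025
c = −½·(z(H) + z(FA)) = -0.5505
c < 0 → liberal criterion (biased toward responding “yes”).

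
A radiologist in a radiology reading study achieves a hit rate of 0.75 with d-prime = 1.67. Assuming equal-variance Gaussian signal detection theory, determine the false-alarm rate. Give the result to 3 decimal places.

false-alarm rate = 0.160

z(hit rate) = z(0.75) = 0.6745
z(FA) = z(H) − d' = 0.6745 − 1.67 = -0.9955
false-alarm rate = Φ(-0.9955) = 0.1597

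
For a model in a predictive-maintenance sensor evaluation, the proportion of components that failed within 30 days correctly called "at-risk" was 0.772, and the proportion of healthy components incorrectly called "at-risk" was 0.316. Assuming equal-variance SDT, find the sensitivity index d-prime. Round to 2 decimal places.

z(H) = 0.7454
z(FA) = -0.4789
d' = z(H) − z(FA) = 0.7454 − (-0.4789) = 1.2243

d-prime = 1.22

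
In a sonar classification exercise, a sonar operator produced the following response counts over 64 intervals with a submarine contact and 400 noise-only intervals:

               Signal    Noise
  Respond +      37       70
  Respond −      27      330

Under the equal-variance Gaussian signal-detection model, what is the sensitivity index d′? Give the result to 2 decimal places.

d′ = 1.13

H = 37/64 = 0.5781
FA = 70/400 = 0.1750
Φ⁻¹(H) = 0.197
Φ⁻¹(FA) = -0.935
d' = z(H) − z(FA) = 0.197 − (-0.935) = 1.132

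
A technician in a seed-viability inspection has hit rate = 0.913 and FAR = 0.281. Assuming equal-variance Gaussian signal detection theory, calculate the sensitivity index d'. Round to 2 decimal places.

Φ⁻¹(0.913) = 1.3595, Φ⁻¹(0.281) = -0.5799
d' = z(H) − z(FA) = 1.3595 − (-0.5799) = 1.9394

d' = 1.94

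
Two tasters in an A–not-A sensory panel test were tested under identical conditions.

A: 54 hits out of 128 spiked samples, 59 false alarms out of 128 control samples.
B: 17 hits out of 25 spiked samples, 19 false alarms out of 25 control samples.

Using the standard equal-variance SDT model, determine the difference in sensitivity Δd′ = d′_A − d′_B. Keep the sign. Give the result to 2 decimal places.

Δd′ = 0.14

A: z(0.4219) = -0.197, z(0.4609) = -0.098, d' = -0.099
B: z(0.6800) = 0.468, z(0.7600) = 0.706, d' = -0.238
Δd' = d'_A − d'_B = -0.099 − (-0.238) = 0.139
A has the higher sensitivity.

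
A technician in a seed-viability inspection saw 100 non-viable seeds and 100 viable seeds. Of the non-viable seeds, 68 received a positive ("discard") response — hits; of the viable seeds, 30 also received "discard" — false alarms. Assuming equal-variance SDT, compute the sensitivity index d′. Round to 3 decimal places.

H = 68/100 = 0.6800
FA = 30/100 = 0.3000
z(0.6800) = 0.4677, z(0.3000) = -0.5244
d' = z(H) − z(FA) = 0.4677 − (-0.5244) = 0.9921

d′ = 0.992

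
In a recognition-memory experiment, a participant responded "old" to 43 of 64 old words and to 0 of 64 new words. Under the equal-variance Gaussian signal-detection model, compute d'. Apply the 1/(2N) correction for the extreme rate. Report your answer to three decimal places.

The false-alarm rate is 0/64 = 0, so apply the 1/(2N) correction: FA → 1/(2·64) = 0.00781.
z(H) = z(0.67188) = 0.4451
z(FA) = z(0.00781) = -2.4177
d' = 0.4451 − (-2.4177) = 2.8628

d' = 2.863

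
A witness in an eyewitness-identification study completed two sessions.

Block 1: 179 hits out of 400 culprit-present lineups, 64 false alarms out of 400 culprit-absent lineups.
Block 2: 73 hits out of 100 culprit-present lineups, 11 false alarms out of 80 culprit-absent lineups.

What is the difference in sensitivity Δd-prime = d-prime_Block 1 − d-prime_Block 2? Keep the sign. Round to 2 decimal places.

Block 1: z(0.4475) = -0.132, z(0.1600) = -0.994, d' = 0.862
Block 2: z(0.7300) = 0.613, z(0.1375) = -1.092, d' = 1.705
Δd' = d'_Block 1 − d'_Block 2 = 0.862 − 1.705 = -0.843
Block 2 has the higher sensitivity.

Δd-prime = -0.84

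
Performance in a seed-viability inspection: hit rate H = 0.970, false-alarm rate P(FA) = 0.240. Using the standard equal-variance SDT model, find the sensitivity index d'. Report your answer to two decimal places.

Φ⁻¹(H) = 1.881
Φ⁻¹(FA) = -0.706
d' = z(H) − z(FA) = 1.881 − (-0.706) = 2.587

d' = 2.59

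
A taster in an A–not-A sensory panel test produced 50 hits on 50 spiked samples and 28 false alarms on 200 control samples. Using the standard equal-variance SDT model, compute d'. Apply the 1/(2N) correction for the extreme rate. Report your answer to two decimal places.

The hit rate is 50/50 = 1, so apply the 1/(2N) correction: H → 1 − 1/(2·50) = 0.99000.
z(H) = z(0.99000) = 2.326
z(FA) = z(0.14000) = -1.080
d' = 2.326 − (-1.080) = 3.406

d' = 3.41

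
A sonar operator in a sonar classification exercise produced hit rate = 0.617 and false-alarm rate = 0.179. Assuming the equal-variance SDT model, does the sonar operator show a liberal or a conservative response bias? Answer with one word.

conservative

z(H) = 0.298, z(FA) = -0.919
c = −½·(z(H) + z(FA)) = 0.3105
c > 0 → conservative criterion (biased toward responding “no”).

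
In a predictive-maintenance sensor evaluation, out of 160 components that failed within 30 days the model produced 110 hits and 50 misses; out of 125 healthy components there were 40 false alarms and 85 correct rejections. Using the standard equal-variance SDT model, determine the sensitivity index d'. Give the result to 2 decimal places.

d' = 0.96

H = 110/160 = 0.6875
FA = 40/125 = 0.3200
z(H) = 0.489
z(FA) = -0.468
d' = z(H) − z(FA) = 0.489 − (-0.468) = 0.957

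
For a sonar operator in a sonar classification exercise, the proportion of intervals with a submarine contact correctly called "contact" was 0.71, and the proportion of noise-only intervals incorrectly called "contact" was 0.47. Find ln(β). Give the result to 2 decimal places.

z(H) = z(0.71) = 0.553
z(FA) = z(0.47) = -0.075
ln β = −½·[z(H)² − z(FA)²] = −0.5 × (0.306 − 0.006) = -0.150

ln β = -0.15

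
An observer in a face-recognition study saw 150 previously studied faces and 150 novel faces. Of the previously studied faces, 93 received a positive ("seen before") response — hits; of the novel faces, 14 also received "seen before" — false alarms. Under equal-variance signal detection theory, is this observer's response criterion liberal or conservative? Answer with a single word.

conservative

z(H) = 0.305, z(FA) = -1.321
c = −½·(z(H) + z(FA)) = 0.508
c > 0 → conservative criterion (biased toward responding “no”).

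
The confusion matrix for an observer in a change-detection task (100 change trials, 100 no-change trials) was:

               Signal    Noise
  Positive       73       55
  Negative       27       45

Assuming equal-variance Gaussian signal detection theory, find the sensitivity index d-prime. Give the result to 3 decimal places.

d-prime = 0.487

H = 73/100 = 0.7300
FA = 55/100 = 0.5500
z(H) = z(0.7300) = 0.6128
z(FA) = z(0.5500) = 0.1257
d' = z(H) − z(FA) = 0.6128 − 0.1257 = 0.4871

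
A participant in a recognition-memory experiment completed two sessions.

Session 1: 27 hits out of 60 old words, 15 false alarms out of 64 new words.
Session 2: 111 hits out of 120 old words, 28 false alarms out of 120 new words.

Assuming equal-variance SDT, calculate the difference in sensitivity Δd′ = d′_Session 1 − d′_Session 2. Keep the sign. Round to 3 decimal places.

Session 1: z(0.4500) = -0.1257, z(0.2344) = -0.7244, d' = 0.5987
Session 2: z(0.9250) = 1.4395, z(0.2333) = -0.7280, d' = 2.1675
Δd' = d'_Session 1 − d'_Session 2 = 0.5987 − 2.1675 = -1.5688
Session 2 has the higher sensitivity.

Δd′ = -1.569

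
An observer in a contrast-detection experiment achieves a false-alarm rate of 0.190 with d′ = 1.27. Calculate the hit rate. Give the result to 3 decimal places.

hit rate = 0.653

z(false-alarm rate) = z(0.190) = -0.8779
z(H) = z(FA) + d' = -0.8779 + 1.27 = 0.3921
hit rate = Φ(0.3921) = 0.6525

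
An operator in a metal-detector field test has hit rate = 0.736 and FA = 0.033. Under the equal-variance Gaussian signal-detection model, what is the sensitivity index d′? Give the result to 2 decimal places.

d′ = 2.47

z(H) = z(0.736) = 0.631
z(FA) = z(0.033) = -1.838
d' = z(H) − z(FA) = 0.631 − (-1.838) = 2.469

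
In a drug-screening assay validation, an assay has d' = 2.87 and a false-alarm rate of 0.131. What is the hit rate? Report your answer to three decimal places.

hit rate = 0.960

z(false-alarm rate) = z(0.131) = -1.1217
z(H) = z(FA) + d' = -1.1217 + 2.87 = 1.7483
hit rate = Φ(1.7483) = 0.9598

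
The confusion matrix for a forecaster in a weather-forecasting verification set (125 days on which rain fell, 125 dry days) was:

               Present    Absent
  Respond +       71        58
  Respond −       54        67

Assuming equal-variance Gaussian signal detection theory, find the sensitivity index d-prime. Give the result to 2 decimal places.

H = 71/125 = 0.5680
FA = 58/125 = 0.4640
z(0.5680) = 0.1713, z(0.4640) = -0.0904
d' = z(H) − z(FA) = 0.1713 − (-0.0904) = 0.2617

d-prime = 0.26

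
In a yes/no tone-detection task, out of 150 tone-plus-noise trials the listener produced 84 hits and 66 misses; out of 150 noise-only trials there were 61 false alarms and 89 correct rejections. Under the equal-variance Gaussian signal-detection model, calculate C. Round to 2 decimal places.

H = 84/150 = 0.5600
FA = 61/150 = 0.4067
z(H) = z(0.5600) = 0.151
z(FA) = z(0.4067) = -0.236
c = −½·[z(H) + z(FA)] = −0.5 × (0.151 + (-0.236)) = 0.0425

C = 0.04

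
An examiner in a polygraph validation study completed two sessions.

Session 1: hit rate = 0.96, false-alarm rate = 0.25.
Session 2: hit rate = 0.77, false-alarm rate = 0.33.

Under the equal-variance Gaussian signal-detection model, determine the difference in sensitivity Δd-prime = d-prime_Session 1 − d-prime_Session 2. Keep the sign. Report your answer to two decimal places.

Δd-prime = 1.25

Session 1: z(0.96) = 1.751, z(0.25) = -0.674, d' = 2.425
Session 2: z(0.77) = 0.739, z(0.33) = -0.440, d' = 1.179
Δd' = d'_Session 1 − d'_Session 2 = 2.425 − 1.179 = 1.246
Session 1 has the higher sensitivity.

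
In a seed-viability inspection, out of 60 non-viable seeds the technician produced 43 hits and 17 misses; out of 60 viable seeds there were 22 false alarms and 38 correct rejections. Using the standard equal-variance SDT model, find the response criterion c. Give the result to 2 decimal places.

c = -0.12

H = 43/60 = 0.7167
FA = 22/60 = 0.3667
z(H) = z(0.7167) = 0.5731
z(FA) = z(0.3667) = -0.3406
c = −½·[z(H) + z(FA)] = −0.5 × (0.5731 + (-0.3406)) = -0.11625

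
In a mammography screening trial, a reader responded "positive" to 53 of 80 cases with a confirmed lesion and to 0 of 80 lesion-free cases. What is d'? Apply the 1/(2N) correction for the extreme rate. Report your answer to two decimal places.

d' = 2.92

The false-alarm rate is 0/80 = 0, so apply the 1/(2N) correction: FA → 1/(2·80) = 0.00625.
z(H) = z(0.66250) = 0.419
z(FA) = z(0.00625) = -2.498
d' = 0.419 − (-2.498) = 2.917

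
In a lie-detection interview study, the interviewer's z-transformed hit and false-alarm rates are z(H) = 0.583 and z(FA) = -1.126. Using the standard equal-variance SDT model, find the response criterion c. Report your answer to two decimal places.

c = 0.27

c = −½·[z(H) + z(FA)] = −½·(0.583 + (-1.126)) = 0.2715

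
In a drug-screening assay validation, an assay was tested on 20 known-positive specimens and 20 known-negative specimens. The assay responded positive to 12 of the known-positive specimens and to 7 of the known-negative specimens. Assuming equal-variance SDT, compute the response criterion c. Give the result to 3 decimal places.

H = 12/20 = 0.6000
FA = 7/20 = 0.3500
z(H) = z(0.6000) = 0.2533
z(FA) = z(0.3500) = -0.3853
c = −½·[z(H) + z(FA)] = −0.5 × (0.2533 + (-0.3853)) = 0.0660

c = 0.066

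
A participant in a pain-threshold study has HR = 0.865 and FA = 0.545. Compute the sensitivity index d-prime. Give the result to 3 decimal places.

Φ⁻¹(H) = Φ⁻¹(0.865) = 1.1031
Φ⁻¹(FA) = Φ⁻¹(0.545) = 0.1130
d' = z(H) − z(FA) = 1.1031 − 0.1130 = 0.9901

d-prime = 0.990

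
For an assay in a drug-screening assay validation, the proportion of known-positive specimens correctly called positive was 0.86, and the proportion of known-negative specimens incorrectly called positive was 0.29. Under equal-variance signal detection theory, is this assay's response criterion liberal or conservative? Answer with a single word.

liberal

z(H) = 1.080, z(FA) = -0.553
c = −½·(z(H) + z(FA)) = -0.2635
c < 0 → liberal criterion (biased toward responding “yes”).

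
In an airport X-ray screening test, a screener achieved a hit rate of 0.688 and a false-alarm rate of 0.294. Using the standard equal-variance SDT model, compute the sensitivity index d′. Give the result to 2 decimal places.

d′ = 1.03

z(H) = z(0.688) = 0.490
z(FA) = z(0.294) = -0.542
d' = z(H) − z(FA) = 0.490 − (-0.542) = 1.032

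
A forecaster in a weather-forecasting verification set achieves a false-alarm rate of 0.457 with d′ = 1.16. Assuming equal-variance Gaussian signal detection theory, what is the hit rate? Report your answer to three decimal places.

hit rate = 0.854

z(false-alarm rate) = z(0.457) = -0.1080
z(H) = z(FA) + d' = -0.1080 + 1.16 = 1.0520
hit rate = Φ(1.0520) = 0.8536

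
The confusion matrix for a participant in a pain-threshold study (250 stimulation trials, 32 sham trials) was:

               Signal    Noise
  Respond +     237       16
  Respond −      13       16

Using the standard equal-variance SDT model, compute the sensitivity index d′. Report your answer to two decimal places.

d′ = 1.63

H = 237/250 = 0.9480
FA = 16/32 = 0.5000
z(H) = z(0.9480) = 1.626
z(FA) = z(0.5000) = 0.000
d' = z(H) − z(FA) = 1.626 − 0.000 = 1.626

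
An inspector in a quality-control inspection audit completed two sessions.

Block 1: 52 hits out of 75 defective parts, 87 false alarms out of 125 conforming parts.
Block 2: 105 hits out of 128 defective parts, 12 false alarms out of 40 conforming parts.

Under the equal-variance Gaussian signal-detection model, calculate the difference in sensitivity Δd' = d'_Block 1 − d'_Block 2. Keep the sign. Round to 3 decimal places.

Δd' = -1.449

Block 1: z(0.6933) = 0.5052, z(0.6960) = 0.5129, d' = -0.0077
Block 2: z(0.8203) = 0.9165, z(0.3000) = -0.5244, d' = 1.4409
Δd' = d'_Block 1 − d'_Block 2 = -0.0077 − 1.4409 = -1.4486
Block 2 has the higher sensitivity.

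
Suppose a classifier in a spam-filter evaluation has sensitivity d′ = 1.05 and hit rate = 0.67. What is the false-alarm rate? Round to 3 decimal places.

z(hit rate) = z(0.67) = 0.4399
z(FA) = z(H) − d' = 0.4399 − 1.05 = -0.6101
false-alarm rate = Φ(-0.6101) = 0.2709

false-alarm rate = 0.271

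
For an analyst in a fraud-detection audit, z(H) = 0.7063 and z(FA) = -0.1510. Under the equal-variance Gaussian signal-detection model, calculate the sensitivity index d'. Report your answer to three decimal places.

d' = 0.857

d' = z(H) − z(FA) = 0.7063 − (-0.1510) = 0.8573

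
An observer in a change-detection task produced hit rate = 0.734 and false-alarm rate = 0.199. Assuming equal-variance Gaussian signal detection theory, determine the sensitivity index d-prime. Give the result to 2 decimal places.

z(H) = z(0.734) = 0.6250
z(FA) = z(0.199) = -0.8452
d' = z(H) − z(FA) = 0.6250 − (-0.8452) = 1.4702

d-prime = 1.47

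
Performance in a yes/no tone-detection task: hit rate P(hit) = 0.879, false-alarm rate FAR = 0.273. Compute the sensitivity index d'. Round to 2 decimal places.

Φ⁻¹(H) = Φ⁻¹(0.879) = 1.170
Φ⁻¹(FA) = Φ⁻¹(0.273) = -0.604
d' = z(H) − z(FA) = 1.170 − (-0.604) = 1.774

d' = 1.77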